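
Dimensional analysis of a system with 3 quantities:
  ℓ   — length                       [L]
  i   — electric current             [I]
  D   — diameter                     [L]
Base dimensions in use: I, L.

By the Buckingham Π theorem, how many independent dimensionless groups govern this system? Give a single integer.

Exponent matrix [I,L] × [ℓ,i,D]:
  I: [ 0  1  0]
  L: [ 1  0  1]
Echelon form has 2 nonzero rows (pivots: ℓ,i)
Π count = n − r = 3 − 2 = 1

1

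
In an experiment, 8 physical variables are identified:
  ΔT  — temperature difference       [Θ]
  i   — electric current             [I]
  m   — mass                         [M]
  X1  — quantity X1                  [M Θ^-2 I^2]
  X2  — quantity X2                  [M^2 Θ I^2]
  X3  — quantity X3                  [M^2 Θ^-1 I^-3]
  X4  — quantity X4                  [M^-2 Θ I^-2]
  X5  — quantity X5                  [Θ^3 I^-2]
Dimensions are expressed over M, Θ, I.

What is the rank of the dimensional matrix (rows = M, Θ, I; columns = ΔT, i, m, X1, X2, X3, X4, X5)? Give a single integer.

Exponent matrix [M,Θ,I] × [ΔT,i,m,X1,X2,X3,X4,X5]:
  M: [ 0  0  1  1  2  2 -2  0]
  Θ: [ 1  0  0 -2  1 -1  1  3]
  I: [ 0  1  0  2  2 -3 -2 -2]
RREF → pivots at {ΔT,i,m} ⇒ r = 3

3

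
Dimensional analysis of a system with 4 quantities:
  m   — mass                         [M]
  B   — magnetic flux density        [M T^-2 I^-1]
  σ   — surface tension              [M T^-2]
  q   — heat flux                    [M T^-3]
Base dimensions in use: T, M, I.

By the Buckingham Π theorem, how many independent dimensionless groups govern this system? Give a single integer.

1

Exponent matrix [T,M,I] × [m,B,σ,q]:
  T: [ 0 -2 -2 -3]
  M: [ 1  1  1  1]
  I: [ 0 -1  0  0]
Row reduction gives pivot columns m,B,σ; rank = 3
n=4, r=3 ⇒ 1 dimensionless group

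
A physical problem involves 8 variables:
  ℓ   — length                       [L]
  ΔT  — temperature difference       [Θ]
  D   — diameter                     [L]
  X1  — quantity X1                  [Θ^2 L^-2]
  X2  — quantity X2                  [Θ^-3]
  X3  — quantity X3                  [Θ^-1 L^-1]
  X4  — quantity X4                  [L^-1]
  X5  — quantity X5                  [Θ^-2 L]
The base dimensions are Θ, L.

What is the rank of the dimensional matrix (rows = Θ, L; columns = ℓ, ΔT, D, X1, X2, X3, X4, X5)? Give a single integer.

Write exponents as rows Θ,L / cols ℓ,ΔT,D,X1,X2,X3,X4,X5:
  Θ: [ 0  1  0  2 -3 -1  0 -2]
  L: [ 1  0  1 -2  0 -1 -1  1]
Echelon form has 2 nonzero rows (pivots: ℓ,ΔT)

2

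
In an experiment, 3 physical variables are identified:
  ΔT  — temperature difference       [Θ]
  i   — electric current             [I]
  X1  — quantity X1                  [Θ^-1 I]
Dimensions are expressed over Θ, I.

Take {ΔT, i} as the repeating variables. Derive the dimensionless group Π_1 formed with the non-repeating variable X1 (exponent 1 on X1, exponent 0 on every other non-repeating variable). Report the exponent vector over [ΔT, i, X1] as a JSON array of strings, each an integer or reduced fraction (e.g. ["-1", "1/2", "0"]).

Exponent matrix [Θ,I] × [ΔT,i,X1]:
  Θ: [ 1  0 -1]
  I: [ 0  1  1]
RREF → pivots at {ΔT,i} ⇒ r = 2
Repeat: ΔT,i; free: X1
RREF:
  r0: [   1    0   -1]
  r1: [   0    1    1]
Fix exponent of X1 at 1; solve each RREF row for its pivot's exponent:
  r0: exp(ΔT) + (-1)·1 = 0 ⇒ exp(ΔT) = 1
  r1: exp(i) + (1)·1 = 0 ⇒ exp(i) = -1
Π_1 = ΔT · i^-1 · X1

["1", "-1", "1"]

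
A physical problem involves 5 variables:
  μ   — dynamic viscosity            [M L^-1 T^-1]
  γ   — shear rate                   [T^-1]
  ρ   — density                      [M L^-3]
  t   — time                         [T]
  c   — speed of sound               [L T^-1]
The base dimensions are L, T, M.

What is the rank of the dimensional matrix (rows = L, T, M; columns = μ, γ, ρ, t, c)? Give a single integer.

Dimensional matrix (L×T×M by μ×γ×ρ×t×c):
  L: [-1  0 -3  0  1]
  T: [-1 -1  0  1 -1]
  M: [ 1  0  1  0  0]
Echelon form has 3 nonzero rows (pivots: μ,γ,ρ)

3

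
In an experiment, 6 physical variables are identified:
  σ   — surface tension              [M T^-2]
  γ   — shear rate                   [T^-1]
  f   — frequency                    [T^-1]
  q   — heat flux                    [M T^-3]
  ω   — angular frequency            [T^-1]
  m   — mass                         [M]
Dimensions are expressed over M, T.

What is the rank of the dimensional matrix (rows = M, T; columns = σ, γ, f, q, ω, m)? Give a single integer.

2

Write exponents as rows M,T / cols σ,γ,f,q,ω,m:
  M: [ 1  0  0  1  0  1]
  T: [-2 -1 -1 -3 -1  0]
RREF → pivots at {σ,γ} ⇒ r = 2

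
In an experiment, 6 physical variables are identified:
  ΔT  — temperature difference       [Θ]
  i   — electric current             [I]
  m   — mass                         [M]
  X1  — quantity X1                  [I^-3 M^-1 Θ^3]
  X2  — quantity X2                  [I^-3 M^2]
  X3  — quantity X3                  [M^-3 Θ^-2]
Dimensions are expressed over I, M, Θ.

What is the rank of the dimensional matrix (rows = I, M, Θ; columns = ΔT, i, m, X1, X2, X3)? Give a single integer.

3

Write exponents as rows I,M,Θ / cols ΔT,i,m,X1,X2,X3:
  I: [ 0  1  0 -3 -3  0]
  M: [ 0  0  1 -1  2 -3]
  Θ: [ 1  0  0  3  0 -2]
Echelon form has 3 nonzero rows (pivots: ΔT,i,m)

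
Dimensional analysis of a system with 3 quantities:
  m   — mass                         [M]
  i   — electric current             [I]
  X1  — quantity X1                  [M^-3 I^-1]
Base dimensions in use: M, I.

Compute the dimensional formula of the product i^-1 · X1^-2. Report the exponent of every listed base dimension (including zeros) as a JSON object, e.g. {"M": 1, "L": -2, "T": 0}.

{"M": 6, "I": 1}

Exponent matrix [M,I] × [m,i,X1]:
  M: [ 1  0 -3]
  I: [ 0  1 -1]
  [M]: (-1)·0+(-2)·-3 = 6
  [I]: (-1)·1+(-2)·-1 = 1
⇒ M^6 I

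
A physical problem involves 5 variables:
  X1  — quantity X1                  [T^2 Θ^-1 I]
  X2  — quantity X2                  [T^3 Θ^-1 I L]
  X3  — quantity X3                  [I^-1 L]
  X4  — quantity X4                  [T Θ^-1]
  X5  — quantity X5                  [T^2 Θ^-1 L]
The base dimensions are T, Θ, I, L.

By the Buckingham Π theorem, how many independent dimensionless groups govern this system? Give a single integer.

Dimensional matrix (T×Θ×I×L by X1×X2×X3×X4×X5):
  T: [ 2  3  0  1  2]
  Θ: [-1 -1  0 -1 -1]
  I: [ 1  1 -1  0  0]
  L: [ 0  1  1  0  1]
Row reduction gives pivot columns X1,X2,X3; rank = 3
5 vars − rank 3 = 2 Π groups

2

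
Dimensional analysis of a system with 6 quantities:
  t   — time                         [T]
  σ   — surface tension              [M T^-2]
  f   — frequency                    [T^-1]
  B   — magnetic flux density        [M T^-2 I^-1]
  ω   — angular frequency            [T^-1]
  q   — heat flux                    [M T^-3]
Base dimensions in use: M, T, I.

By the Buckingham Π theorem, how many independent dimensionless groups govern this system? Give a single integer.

3

Exponent matrix [M,T,I] × [t,σ,f,B,ω,q]:
  M: [ 0  1  0  1  0  1]
  T: [ 1 -2 -1 -2 -1 -3]
  I: [ 0  0  0 -1  0  0]
RREF → pivots at {t,σ,B} ⇒ r = 3
Π count = n − r = 6 − 3 = 3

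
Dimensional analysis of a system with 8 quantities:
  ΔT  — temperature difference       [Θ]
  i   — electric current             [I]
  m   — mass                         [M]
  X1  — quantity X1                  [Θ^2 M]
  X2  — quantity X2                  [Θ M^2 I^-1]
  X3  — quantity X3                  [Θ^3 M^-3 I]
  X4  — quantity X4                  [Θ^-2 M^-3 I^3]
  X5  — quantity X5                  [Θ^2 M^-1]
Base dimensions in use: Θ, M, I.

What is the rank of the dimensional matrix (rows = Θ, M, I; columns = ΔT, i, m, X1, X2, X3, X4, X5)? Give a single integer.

Dimensional matrix (Θ×M×I by ΔT×i×m×X1×X2×X3×X4×X5):
  Θ: [ 1  0  0  2  1  3 -2  2]
  M: [ 0  0  1  1  2 -3 -3 -1]
  I: [ 0  1  0  0 -1  1  3  0]
Echelon form has 3 nonzero rows (pivots: ΔT,i,m)

3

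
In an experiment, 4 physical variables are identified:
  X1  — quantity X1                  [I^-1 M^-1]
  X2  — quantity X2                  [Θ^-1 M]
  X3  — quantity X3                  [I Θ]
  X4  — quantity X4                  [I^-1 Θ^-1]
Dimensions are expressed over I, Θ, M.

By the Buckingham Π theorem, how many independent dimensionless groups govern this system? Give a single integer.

Exponent matrix [I,Θ,M] × [X1,X2,X3,X4]:
  I: [-1  0  1 -1]
  Θ: [ 0 -1  1 -1]
  M: [-1  1  0  0]
RREF → pivots at {X1,X2} ⇒ r = 2
n=4, r=2 ⇒ 2 dimensionless groups

2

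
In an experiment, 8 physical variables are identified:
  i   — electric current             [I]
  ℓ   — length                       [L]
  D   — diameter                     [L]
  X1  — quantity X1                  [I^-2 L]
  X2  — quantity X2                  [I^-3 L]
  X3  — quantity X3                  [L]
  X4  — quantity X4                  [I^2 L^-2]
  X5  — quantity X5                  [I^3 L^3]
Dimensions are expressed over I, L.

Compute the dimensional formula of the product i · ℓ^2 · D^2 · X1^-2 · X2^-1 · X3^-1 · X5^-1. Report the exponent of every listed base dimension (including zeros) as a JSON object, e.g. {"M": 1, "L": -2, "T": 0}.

{"I": 5, "L": -3}

Write exponents as rows I,L / cols i,ℓ,D,X1,X2,X3,X4,X5:
  I: [ 1  0  0 -2 -3  0  2  3]
  L: [ 0  1  1  1  1  1 -2  3]
  [I]: (1)·1+(2)·0+(2)·0+(-2)·-2+(-1)·-3+(-1)·0+(-1)·3 = 5
  [L]: (1)·0+(2)·1+(2)·1+(-2)·1+(-1)·1+(-1)·1+(-1)·3 = -3
⇒ I^5 L^-3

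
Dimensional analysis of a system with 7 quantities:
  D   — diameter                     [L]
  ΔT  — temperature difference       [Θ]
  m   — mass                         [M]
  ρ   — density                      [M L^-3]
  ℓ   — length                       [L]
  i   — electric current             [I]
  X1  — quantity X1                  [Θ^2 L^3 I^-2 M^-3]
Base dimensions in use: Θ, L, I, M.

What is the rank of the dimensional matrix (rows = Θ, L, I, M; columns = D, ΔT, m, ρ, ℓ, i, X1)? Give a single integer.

Exponent matrix [Θ,L,I,M] × [D,ΔT,m,ρ,ℓ,i,X1]:
  Θ: [ 0  1  0  0  0  0  2]
  L: [ 1  0  0 -3  1  0  3]
  I: [ 0  0  0  0  0  1 -2]
  M: [ 0  0  1  1  0  0 -3]
Echelon form has 4 nonzero rows (pivots: D,ΔT,m,i)

4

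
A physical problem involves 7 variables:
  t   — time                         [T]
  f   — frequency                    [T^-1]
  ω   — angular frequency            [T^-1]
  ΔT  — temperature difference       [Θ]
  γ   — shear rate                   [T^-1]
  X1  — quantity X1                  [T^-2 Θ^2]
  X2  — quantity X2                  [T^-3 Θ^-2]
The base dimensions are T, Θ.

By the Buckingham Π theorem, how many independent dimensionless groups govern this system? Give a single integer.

Write exponents as rows T,Θ / cols t,f,ω,ΔT,γ,X1,X2:
  T: [ 1 -1 -1  0 -1 -2 -3]
  Θ: [ 0  0  0  1  0  2 -2]
Echelon form has 2 nonzero rows (pivots: t,ΔT)
7 vars − rank 2 = 5 Π groups

5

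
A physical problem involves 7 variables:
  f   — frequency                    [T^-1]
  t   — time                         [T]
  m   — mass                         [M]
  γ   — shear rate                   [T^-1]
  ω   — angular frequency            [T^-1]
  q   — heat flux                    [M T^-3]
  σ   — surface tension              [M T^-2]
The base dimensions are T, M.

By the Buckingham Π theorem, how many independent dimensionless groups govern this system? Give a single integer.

5

Write exponents as rows T,M / cols f,t,m,γ,ω,q,σ:
  T: [-1  1  0 -1 -1 -3 -2]
  M: [ 0  0  1  0  0  1  1]
Echelon form has 2 nonzero rows (pivots: f,m)
n=7, r=2 ⇒ 5 dimensionless groups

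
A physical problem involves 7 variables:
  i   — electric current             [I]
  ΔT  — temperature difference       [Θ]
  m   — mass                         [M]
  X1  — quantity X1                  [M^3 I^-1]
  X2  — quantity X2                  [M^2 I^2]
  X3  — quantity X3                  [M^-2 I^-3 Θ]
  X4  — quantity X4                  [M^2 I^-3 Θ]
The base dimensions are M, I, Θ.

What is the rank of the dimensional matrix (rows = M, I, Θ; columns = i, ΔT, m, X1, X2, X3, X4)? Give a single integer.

Exponent matrix [M,I,Θ] × [i,ΔT,m,X1,X2,X3,X4]:
  M: [ 0  0  1  3  2 -2  2]
  I: [ 1  0  0 -1  2 -3 -3]
  Θ: [ 0  1  0  0  0  1  1]
RREF → pivots at {i,ΔT,m} ⇒ r = 3

3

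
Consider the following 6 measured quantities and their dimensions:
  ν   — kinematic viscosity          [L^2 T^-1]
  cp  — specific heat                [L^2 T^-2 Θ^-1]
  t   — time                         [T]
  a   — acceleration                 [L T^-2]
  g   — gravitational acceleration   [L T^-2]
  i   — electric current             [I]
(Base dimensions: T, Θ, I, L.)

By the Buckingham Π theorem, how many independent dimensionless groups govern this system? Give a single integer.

2

Exponent matrix [T,Θ,I,L] × [ν,cp,t,a,g,i]:
  T: [-1 -2  1 -2 -2  0]
  Θ: [ 0 -1  0  0  0  0]
  I: [ 0  0  0  0  0  1]
  L: [ 2  2  0  1  1  0]
RREF → pivots at {ν,cp,t,i} ⇒ r = 4
6 vars − rank 4 = 2 Π groups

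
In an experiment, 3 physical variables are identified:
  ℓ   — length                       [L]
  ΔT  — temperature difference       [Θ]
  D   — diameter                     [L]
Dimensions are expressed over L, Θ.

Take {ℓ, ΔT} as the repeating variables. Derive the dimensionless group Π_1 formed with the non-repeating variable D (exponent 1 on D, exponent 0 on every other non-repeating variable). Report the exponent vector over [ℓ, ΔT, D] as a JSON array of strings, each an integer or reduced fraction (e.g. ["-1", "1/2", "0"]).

Exponent matrix [L,Θ] × [ℓ,ΔT,D]:
  L: [ 1  0  1]
  Θ: [ 0  1  0]
RREF → pivots at {ℓ,ΔT} ⇒ r = 2
Repeat: ℓ,ΔT; free: D
RREF:
  r0: [   1    0    1]
  r1: [   0    1    0]
Fix exponent of D at 1; solve each RREF row for its pivot's exponent:
  r0: exp(ℓ) + (1)·1 = 0 ⇒ exp(ℓ) = -1
  r1: exp(ΔT) + (0)·1 = 0 ⇒ exp(ΔT) = 0
Π_1 = ℓ^-1 · D

["-1", "0", "1"]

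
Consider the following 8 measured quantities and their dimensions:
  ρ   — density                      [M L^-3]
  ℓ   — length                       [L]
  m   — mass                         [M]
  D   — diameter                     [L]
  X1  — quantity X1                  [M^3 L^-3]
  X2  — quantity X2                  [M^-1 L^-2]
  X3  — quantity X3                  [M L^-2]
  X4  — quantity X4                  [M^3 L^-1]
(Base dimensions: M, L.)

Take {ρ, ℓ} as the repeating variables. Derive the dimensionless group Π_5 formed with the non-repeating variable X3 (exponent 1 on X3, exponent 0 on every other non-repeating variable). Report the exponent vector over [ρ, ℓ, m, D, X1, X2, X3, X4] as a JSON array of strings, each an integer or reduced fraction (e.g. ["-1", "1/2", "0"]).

Exponent matrix [M,L] × [ρ,ℓ,m,D,X1,X2,X3,X4]:
  M: [ 1  0  1  0  3 -1  1  3]
  L: [-3  1  0  1 -3 -2 -2 -1]
Echelon form has 2 nonzero rows (pivots: ρ,ℓ)
Repeat: ρ,ℓ; free: m,D,X1,X2,X3,X4
RREF:
  r0: [   1    0    1    0    3   -1    1    3]
  r1: [   0    1    3    1    6   -5    1    8]
Fix exponent of X3 at 1, m at 0, D at 0, X1 at 0, X2 at 0, X4 at 0; solve each RREF row for its pivot's exponent:
  r0: exp(ρ) + (1)·1 = 0 ⇒ exp(ρ) = -1
  r1: exp(ℓ) + (1)·1 = 0 ⇒ exp(ℓ) = -1
Π_5 = ρ^-1 · ℓ^-1 · X3

["-1", "-1", "0", "0", "0", "0", "1", "0"]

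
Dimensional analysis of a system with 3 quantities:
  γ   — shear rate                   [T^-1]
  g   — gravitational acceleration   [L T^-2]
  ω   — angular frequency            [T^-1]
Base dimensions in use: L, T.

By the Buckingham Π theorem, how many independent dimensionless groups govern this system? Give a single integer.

Dimensional matrix (L×T by γ×g×ω):
  L: [ 0  1  0]
  T: [-1 -2 -1]
Echelon form has 2 nonzero rows (pivots: γ,g)
Π count = n − r = 3 − 2 = 1

1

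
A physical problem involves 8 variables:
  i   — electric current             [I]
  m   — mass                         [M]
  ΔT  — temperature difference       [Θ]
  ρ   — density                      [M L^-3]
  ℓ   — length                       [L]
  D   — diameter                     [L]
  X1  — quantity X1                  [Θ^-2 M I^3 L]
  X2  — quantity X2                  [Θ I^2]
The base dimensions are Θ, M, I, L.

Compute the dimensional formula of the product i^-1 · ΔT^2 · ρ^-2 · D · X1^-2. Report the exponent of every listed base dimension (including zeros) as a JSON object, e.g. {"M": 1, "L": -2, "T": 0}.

Exponent matrix [Θ,M,I,L] × [i,m,ΔT,ρ,ℓ,D,X1,X2]:
  Θ: [ 0  0  1  0  0  0 -2  1]
  M: [ 0  1  0  1  0  0  1  0]
  I: [ 1  0  0  0  0  0  3  2]
  L: [ 0  0  0 -3  1  1  1  0]
  [Θ]: (-1)·0+(2)·1+(-2)·0+(1)·0+(-2)·-2 = 6
  [M]: (-1)·0+(2)·0+(-2)·1+(1)·0+(-2)·1 = -4
  [I]: (-1)·1+(2)·0+(-2)·0+(1)·0+(-2)·3 = -7
  [L]: (-1)·0+(2)·0+(-2)·-3+(1)·1+(-2)·1 = 5
⇒ Θ^6 M^-4 I^-7 L^5

{"Θ": 6, "M": -4, "I": -7, "L": 5}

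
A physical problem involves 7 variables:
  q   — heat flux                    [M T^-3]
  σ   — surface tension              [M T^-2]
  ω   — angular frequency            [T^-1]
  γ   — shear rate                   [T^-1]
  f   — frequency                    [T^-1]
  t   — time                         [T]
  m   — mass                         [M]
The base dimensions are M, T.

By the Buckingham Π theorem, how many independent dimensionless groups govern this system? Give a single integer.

5

Dimensional matrix (M×T by q×σ×ω×γ×f×t×m):
  M: [ 1  1  0  0  0  0  1]
  T: [-3 -2 -1 -1 -1  1  0]
Echelon form has 2 nonzero rows (pivots: q,σ)
7 vars − rank 2 = 5 Π groups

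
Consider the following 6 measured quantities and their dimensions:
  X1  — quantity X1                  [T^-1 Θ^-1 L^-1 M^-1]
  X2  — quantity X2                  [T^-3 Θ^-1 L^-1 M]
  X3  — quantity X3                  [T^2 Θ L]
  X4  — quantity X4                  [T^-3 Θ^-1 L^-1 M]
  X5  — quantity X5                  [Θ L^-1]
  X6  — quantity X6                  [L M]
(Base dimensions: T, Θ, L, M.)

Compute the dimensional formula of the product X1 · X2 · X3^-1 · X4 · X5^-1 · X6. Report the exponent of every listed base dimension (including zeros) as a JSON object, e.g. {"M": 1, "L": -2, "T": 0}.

{"T": -9, "Θ": -5, "L": -2, "M": 2}

Write exponents as rows T,Θ,L,M / cols X1,X2,X3,X4,X5,X6:
  T: [-1 -3  2 -3  0  0]
  Θ: [-1 -1  1 -1  1  0]
  L: [-1 -1  1 -1 -1  1]
  M: [-1  1  0  1  0  1]
  [T]: (1)·-1+(1)·-3+(-1)·2+(1)·-3+(-1)·0+(1)·0 = -9
  [Θ]: (1)·-1+(1)·-1+(-1)·1+(1)·-1+(-1)·1+(1)·0 = -5
  [L]: (1)·-1+(1)·-1+(-1)·1+(1)·-1+(-1)·-1+(1)·1 = -2
  [M]: (1)·-1+(1)·1+(-1)·0+(1)·1+(-1)·0+(1)·1 = 2
⇒ T^-9 Θ^-5 L^-2 M^2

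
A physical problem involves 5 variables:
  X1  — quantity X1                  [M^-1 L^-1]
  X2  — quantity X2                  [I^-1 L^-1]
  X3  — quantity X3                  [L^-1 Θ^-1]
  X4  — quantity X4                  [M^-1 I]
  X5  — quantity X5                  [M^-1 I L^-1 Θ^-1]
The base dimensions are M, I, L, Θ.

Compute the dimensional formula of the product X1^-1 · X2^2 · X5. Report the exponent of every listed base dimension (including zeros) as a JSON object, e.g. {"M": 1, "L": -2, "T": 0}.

Exponent matrix [M,I,L,Θ] × [X1,X2,X3,X4,X5]:
  M: [-1  0  0 -1 -1]
  I: [ 0 -1  0  1  1]
  L: [-1 -1 -1  0 -1]
  Θ: [ 0  0 -1  0 -1]
  [M]: (-1)·-1+(2)·0+(1)·-1 = 0
  [I]: (-1)·0+(2)·-1+(1)·1 = -1
  [L]: (-1)·-1+(2)·-1+(1)·-1 = -2
  [Θ]: (-1)·0+(2)·0+(1)·-1 = -1
⇒ I^-1 L^-2 Θ^-1

{"M": 0, "I": -1, "L": -2, "Θ": -1}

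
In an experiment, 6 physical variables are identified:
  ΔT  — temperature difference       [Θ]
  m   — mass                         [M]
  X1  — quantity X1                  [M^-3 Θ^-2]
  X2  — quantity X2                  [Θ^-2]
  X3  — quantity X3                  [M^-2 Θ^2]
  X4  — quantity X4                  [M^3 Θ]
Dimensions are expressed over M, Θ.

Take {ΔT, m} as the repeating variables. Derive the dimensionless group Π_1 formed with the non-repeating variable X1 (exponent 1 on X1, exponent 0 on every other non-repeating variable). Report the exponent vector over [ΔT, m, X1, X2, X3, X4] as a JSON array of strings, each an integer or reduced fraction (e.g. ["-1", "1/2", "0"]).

Exponent matrix [M,Θ] × [ΔT,m,X1,X2,X3,X4]:
  M: [ 0  1 -3  0 -2  3]
  Θ: [ 1  0 -2 -2  2  1]
Echelon form has 2 nonzero rows (pivots: ΔT,m)
Pivot set = {ΔT,m}, free = {X1,X2,X3,X4}
RREF:
  r0: [   1    0   -2   -2    2    1]
  r1: [   0    1   -3    0   -2    3]
Fix exponent of X1 at 1, X2 at 0, X3 at 0, X4 at 0; solve each RREF row for its pivot's exponent:
  r0: exp(ΔT) + (-2)·1 = 0 ⇒ exp(ΔT) = 2
  r1: exp(m) + (-3)·1 = 0 ⇒ exp(m) = 3
Π_1 = ΔT^2 · m^3 · X1

["2", "3", "1", "0", "0", "0"]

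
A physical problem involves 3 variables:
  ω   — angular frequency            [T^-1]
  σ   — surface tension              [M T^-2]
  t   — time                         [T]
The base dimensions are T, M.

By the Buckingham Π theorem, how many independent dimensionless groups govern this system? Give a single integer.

1

Exponent matrix [T,M] × [ω,σ,t]:
  T: [-1 -2  1]
  M: [ 0  1  0]
RREF → pivots at {ω,σ} ⇒ r = 2
n=3, r=2 ⇒ 1 dimensionless group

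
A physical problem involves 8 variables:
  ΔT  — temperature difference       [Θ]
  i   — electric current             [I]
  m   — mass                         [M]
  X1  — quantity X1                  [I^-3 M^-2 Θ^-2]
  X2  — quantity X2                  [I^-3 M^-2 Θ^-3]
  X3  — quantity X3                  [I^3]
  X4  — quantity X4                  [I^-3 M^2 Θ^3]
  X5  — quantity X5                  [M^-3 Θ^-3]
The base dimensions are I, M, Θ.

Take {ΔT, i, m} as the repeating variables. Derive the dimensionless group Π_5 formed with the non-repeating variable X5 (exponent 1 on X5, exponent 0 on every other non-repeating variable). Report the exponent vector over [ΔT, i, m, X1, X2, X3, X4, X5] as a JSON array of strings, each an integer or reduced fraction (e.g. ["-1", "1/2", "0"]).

Dimensional matrix (I×M×Θ by ΔT×i×m×X1×X2×X3×X4×X5):
  I: [ 0  1  0 -3 -3  3 -3  0]
  M: [ 0  0  1 -2 -2  0  2 -3]
  Θ: [ 1  0  0 -2 -3  0  3 -3]
Row reduction gives pivot columns ΔT,i,m; rank = 3
Repeat: ΔT,i,m; free: X1,X2,X3,X4,X5
RREF:
  r0: [   1    0    0   -2   -3    0    3   -3]
  r1: [   0    1    0   -3   -3    3   -3    0]
  r2: [   0    0    1   -2   -2    0    2   -3]
Fix exponent of X5 at 1, X1 at 0, X2 at 0, X3 at 0, X4 at 0; solve each RREF row for its pivot's exponent:
  r0: exp(ΔT) + (-3)·1 = 0 ⇒ exp(ΔT) = 3
  r1: exp(i) + (0)·1 = 0 ⇒ exp(i) = 0
  r2: exp(m) + (-3)·1 = 0 ⇒ exp(m) = 3
Π_5 = ΔT^3 · m^3 · X5

["3", "0", "3", "0", "0", "0", "0", "1"]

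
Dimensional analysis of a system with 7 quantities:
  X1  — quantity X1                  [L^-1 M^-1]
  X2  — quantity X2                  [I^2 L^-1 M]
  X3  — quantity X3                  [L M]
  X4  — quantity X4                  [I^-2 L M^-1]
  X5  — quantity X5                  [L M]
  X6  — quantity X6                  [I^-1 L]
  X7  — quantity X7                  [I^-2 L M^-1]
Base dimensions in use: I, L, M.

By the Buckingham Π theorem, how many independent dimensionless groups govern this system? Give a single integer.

Exponent matrix [I,L,M] × [X1,X2,X3,X4,X5,X6,X7]:
  I: [ 0  2  0 -2  0 -1 -2]
  L: [-1 -1  1  1  1  1  1]
  M: [-1  1  1 -1  1  0 -1]
RREF → pivots at {X1,X2} ⇒ r = 2
n=7, r=2 ⇒ 5 dimensionless groups

5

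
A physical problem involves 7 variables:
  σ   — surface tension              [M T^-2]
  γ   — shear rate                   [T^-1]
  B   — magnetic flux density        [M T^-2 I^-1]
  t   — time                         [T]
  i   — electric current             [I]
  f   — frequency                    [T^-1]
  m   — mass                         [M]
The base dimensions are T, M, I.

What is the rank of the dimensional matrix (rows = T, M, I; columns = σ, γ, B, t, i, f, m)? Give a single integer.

Write exponents as rows T,M,I / cols σ,γ,B,t,i,f,m:
  T: [-2 -1 -2  1  0 -1  0]
  M: [ 1  0  1  0  0  0  1]
  I: [ 0  0 -1  0  1  0  0]
Echelon form has 3 nonzero rows (pivots: σ,γ,B)

3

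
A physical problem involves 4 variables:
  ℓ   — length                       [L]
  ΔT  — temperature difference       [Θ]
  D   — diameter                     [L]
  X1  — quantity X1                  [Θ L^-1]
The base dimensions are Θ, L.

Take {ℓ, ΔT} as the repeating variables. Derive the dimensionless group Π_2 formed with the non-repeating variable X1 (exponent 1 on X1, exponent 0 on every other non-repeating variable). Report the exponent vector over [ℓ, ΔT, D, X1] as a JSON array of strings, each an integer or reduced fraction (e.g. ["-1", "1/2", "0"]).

Exponent matrix [Θ,L] × [ℓ,ΔT,D,X1]:
  Θ: [ 0  1  0  1]
  L: [ 1  0  1 -1]
Row reduction gives pivot columns ℓ,ΔT; rank = 2
Pivot set = {ℓ,ΔT}, free = {D,X1}
RREF:
  r0: [   1    0    1   -1]
  r1: [   0    1    0    1]
Fix exponent of X1 at 1, D at 0; solve each RREF row for its pivot's exponent:
  r0: exp(ℓ) + (-1)·1 = 0 ⇒ exp(ℓ) = 1
  r1: exp(ΔT) + (1)·1 = 0 ⇒ exp(ΔT) = -1
Π_2 = ℓ · ΔT^-1 · X1

["1", "-1", "0", "1"]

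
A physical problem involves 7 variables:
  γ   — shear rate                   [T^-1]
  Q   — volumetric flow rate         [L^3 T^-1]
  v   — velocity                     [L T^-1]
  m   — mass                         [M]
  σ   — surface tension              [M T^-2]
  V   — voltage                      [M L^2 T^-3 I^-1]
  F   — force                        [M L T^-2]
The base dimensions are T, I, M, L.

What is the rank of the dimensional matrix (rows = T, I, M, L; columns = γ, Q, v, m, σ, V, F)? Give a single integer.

Exponent matrix [T,I,M,L] × [γ,Q,v,m,σ,V,F]:
  T: [-1 -1 -1  0 -2 -3 -2]
  I: [ 0  0  0  0  0 -1  0]
  M: [ 0  0  0  1  1  1  1]
  L: [ 0  3  1  0  0  2  1]
RREF → pivots at {γ,Q,m,V} ⇒ r = 4

4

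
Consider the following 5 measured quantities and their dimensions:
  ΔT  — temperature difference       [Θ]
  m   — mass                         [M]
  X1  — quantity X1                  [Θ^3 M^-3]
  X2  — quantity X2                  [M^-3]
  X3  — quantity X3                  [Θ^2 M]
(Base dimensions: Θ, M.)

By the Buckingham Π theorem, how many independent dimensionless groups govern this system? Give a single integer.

Write exponents as rows Θ,M / cols ΔT,m,X1,X2,X3:
  Θ: [ 1  0  3  0  2]
  M: [ 0  1 -3 -3  1]
RREF → pivots at {ΔT,m} ⇒ r = 2
n=5, r=2 ⇒ 3 dimensionless groups

3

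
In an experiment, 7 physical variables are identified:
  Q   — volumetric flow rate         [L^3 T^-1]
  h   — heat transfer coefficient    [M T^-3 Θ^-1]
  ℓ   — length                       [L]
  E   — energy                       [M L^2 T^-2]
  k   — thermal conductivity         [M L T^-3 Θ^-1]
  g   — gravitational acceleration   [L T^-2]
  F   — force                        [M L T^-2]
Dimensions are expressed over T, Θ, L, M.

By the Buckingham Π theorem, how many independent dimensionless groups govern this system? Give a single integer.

3

Write exponents as rows T,Θ,L,M / cols Q,h,ℓ,E,k,g,F:
  T: [-1 -3  0 -2 -3 -2 -2]
  Θ: [ 0 -1  0  0 -1  0  0]
  L: [ 3  0  1  2  1  1  1]
  M: [ 0  1  0  1  1  0  1]
Echelon form has 4 nonzero rows (pivots: Q,h,ℓ,E)
7 vars − rank 4 = 3 Π groups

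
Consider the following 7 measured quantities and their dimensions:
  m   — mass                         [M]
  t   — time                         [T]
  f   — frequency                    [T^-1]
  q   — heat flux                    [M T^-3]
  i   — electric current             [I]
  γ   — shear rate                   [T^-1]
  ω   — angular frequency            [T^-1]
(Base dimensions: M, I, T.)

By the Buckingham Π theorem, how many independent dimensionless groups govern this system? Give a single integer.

Exponent matrix [M,I,T] × [m,t,f,q,i,γ,ω]:
  M: [ 1  0  0  1  0  0  0]
  I: [ 0  0  0  0  1  0  0]
  T: [ 0  1 -1 -3  0 -1 -1]
Echelon form has 3 nonzero rows (pivots: m,t,i)
n=7, r=3 ⇒ 4 dimensionless groups

4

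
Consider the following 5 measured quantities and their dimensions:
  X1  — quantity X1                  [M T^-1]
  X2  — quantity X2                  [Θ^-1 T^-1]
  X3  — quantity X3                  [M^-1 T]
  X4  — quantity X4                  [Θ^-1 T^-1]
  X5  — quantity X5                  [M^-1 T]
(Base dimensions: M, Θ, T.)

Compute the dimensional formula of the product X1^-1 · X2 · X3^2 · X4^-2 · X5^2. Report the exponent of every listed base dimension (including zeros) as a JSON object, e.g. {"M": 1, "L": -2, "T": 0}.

{"M": -5, "Θ": 1, "T": 6}

Write exponents as rows M,Θ,T / cols X1,X2,X3,X4,X5:
  M: [ 1  0 -1  0 -1]
  Θ: [ 0 -1  0 -1  0]
  T: [-1 -1  1 -1  1]
  [M]: (-1)·1+(1)·0+(2)·-1+(-2)·0+(2)·-1 = -5
  [Θ]: (-1)·0+(1)·-1+(2)·0+(-2)·-1+(2)·0 = 1
  [T]: (-1)·-1+(1)·-1+(2)·1+(-2)·-1+(2)·1 = 6
⇒ M^-5 Θ T^6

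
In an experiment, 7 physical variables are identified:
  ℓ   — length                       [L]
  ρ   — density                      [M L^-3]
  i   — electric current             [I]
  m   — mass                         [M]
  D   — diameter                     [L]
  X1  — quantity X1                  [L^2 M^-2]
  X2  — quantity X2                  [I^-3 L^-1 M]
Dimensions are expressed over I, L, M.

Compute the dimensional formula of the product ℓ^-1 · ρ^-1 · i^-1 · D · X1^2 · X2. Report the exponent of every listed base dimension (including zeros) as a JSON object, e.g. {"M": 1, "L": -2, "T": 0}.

Write exponents as rows I,L,M / cols ℓ,ρ,i,m,D,X1,X2:
  I: [ 0  0  1  0  0  0 -3]
  L: [ 1 -3  0  0  1  2 -1]
  M: [ 0  1  0  1  0 -2  1]
  [I]: (-1)·0+(-1)·0+(-1)·1+(1)·0+(2)·0+(1)·-3 = -4
  [L]: (-1)·1+(-1)·-3+(-1)·0+(1)·1+(2)·2+(1)·-1 = 6
  [M]: (-1)·0+(-1)·1+(-1)·0+(1)·0+(2)·-2+(1)·1 = -4
⇒ I^-4 L^6 M^-4

{"I": -4, "L": 6, "M": -4}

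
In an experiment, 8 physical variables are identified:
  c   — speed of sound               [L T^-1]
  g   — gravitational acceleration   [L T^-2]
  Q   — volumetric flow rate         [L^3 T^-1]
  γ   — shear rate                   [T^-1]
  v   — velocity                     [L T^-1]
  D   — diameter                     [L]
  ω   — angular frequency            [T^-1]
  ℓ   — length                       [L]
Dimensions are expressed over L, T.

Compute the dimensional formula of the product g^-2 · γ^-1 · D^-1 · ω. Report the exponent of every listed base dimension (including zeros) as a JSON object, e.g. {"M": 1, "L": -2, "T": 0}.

Dimensional matrix (L×T by c×g×Q×γ×v×D×ω×ℓ):
  L: [ 1  1  3  0  1  1  0  1]
  T: [-1 -2 -1 -1 -1  0 -1  0]
  [L]: (-2)·1+(-1)·0+(-1)·1+(1)·0 = -3
  [T]: (-2)·-2+(-1)·-1+(-1)·0+(1)·-1 = 4
⇒ L^-3 T^4

{"L": -3, "T": 4}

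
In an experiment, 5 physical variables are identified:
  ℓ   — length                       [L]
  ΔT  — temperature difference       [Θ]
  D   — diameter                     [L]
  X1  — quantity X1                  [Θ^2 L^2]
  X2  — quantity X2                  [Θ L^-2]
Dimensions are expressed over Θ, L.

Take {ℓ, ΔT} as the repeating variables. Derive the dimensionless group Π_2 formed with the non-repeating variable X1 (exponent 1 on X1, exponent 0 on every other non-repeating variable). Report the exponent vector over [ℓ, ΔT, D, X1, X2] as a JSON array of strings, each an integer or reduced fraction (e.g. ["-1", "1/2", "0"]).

["-2", "-2", "0", "1", "0"]

Exponent matrix [Θ,L] × [ℓ,ΔT,D,X1,X2]:
  Θ: [ 0  1  0  2  1]
  L: [ 1  0  1  2 -2]
RREF → pivots at {ℓ,ΔT} ⇒ r = 2
Pivot set = {ℓ,ΔT}, free = {D,X1,X2}
RREF:
  r0: [   1    0    1    2   -2]
  r1: [   0    1    0    2    1]
Fix exponent of X1 at 1, D at 0, X2 at 0; solve each RREF row for its pivot's exponent:
  r0: exp(ℓ) + (2)·1 = 0 ⇒ exp(ℓ) = -2
  r1: exp(ΔT) + (2)·1 = 0 ⇒ exp(ΔT) = -2
Π_2 = ℓ^-2 · ΔT^-2 · X1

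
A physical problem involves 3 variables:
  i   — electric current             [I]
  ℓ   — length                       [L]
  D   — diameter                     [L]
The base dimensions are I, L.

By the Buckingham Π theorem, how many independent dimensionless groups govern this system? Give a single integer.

Exponent matrix [I,L] × [i,ℓ,D]:
  I: [ 1  0  0]
  L: [ 0  1  1]
Echelon form has 2 nonzero rows (pivots: i,ℓ)
3 vars − rank 2 = 1 Π group

1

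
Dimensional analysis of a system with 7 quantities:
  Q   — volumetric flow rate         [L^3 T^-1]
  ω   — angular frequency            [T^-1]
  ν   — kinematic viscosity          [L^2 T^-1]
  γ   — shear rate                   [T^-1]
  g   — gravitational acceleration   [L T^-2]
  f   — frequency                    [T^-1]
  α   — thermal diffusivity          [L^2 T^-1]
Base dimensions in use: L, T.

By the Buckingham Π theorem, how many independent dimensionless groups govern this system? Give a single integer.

5

Exponent matrix [L,T] × [Q,ω,ν,γ,g,f,α]:
  L: [ 3  0  2  0  1  0  2]
  T: [-1 -1 -1 -1 -2 -1 -1]
Echelon form has 2 nonzero rows (pivots: Q,ω)
7 vars − rank 2 = 5 Π groups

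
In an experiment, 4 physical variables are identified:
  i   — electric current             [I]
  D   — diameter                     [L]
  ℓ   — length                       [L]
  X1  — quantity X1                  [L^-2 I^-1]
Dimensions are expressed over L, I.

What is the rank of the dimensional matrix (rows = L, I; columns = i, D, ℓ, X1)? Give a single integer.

Dimensional matrix (L×I by i×D×ℓ×X1):
  L: [ 0  1  1 -2]
  I: [ 1  0  0 -1]
RREF → pivots at {i,D} ⇒ r = 2

2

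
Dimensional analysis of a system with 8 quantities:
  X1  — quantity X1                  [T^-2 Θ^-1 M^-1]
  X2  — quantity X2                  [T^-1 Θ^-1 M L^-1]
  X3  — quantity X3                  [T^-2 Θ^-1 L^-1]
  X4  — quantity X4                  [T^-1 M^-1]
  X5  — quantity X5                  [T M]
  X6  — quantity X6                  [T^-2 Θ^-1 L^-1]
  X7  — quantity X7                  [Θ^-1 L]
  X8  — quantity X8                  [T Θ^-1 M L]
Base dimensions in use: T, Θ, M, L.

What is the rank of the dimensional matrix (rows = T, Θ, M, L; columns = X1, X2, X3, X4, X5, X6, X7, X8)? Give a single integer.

3

Write exponents as rows T,Θ,M,L / cols X1,X2,X3,X4,X5,X6,X7,X8:
  T: [-2 -1 -2 -1  1 -2  0  1]
  Θ: [-1 -1 -1  0  0 -1 -1 -1]
  M: [-1  1  0 -1  1  0  0  1]
  L: [ 0 -1 -1  0  0 -1  1  1]
Echelon form has 3 nonzero rows (pivots: X1,X2,X3)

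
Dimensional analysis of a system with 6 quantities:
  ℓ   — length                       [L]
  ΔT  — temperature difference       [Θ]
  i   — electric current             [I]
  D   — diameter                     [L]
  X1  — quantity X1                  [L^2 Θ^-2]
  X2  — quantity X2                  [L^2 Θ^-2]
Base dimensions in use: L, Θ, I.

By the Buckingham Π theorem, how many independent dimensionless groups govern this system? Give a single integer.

Exponent matrix [L,Θ,I] × [ℓ,ΔT,i,D,X1,X2]:
  L: [ 1  0  0  1  2  2]
  Θ: [ 0  1  0  0 -2 -2]
  I: [ 0  0  1  0  0  0]
Echelon form has 3 nonzero rows (pivots: ℓ,ΔT,i)
Π count = n − r = 6 − 3 = 3

3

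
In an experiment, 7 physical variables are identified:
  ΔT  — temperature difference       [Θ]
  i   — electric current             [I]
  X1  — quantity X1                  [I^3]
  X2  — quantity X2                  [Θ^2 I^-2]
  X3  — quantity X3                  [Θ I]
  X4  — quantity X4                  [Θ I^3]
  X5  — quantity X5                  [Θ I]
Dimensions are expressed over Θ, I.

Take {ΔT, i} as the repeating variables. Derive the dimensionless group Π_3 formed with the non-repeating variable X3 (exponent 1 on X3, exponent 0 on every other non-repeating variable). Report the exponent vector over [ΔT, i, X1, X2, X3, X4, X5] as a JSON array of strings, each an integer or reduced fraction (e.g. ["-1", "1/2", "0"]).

Write exponents as rows Θ,I / cols ΔT,i,X1,X2,X3,X4,X5:
  Θ: [ 1  0  0  2  1  1  1]
  I: [ 0  1  3 -2  1  3  1]
Echelon form has 2 nonzero rows (pivots: ΔT,i)
Repeat: ΔT,i; free: X1,X2,X3,X4,X5
RREF:
  r0: [   1    0    0    2    1    1    1]
  r1: [   0    1    3   -2    1    3    1]
Fix exponent of X3 at 1, X1 at 0, X2 at 0, X4 at 0, X5 at 0; solve each RREF row for its pivot's exponent:
  r0: exp(ΔT) + (1)·1 = 0 ⇒ exp(ΔT) = -1
  r1: exp(i) + (1)·1 = 0 ⇒ exp(i) = -1
Π_3 = ΔT^-1 · i^-1 · X3

["-1", "-1", "0", "0", "1", "0", "0"]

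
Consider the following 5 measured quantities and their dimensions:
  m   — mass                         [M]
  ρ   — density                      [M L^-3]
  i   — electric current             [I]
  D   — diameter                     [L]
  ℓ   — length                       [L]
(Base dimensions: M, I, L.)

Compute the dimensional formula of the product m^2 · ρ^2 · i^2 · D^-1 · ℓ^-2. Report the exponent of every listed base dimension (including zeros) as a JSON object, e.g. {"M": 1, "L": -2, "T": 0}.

Dimensional matrix (M×I×L by m×ρ×i×D×ℓ):
  M: [ 1  1  0  0  0]
  I: [ 0  0  1  0  0]
  L: [ 0 -3  0  1  1]
  [M]: (2)·1+(2)·1+(2)·0+(-1)·0+(-2)·0 = 4
  [I]: (2)·0+(2)·0+(2)·1+(-1)·0+(-2)·0 = 2
  [L]: (2)·0+(2)·-3+(2)·0+(-1)·1+(-2)·1 = -9
⇒ M^4 I^2 L^-9

{"M": 4, "I": 2, "L": -9}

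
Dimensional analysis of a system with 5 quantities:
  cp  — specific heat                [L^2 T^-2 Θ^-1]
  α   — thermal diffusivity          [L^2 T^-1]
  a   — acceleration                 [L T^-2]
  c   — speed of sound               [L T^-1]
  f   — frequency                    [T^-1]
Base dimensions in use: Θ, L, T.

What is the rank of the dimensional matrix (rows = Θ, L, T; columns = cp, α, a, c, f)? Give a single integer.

3

Dimensional matrix (Θ×L×T by cp×α×a×c×f):
  Θ: [-1  0  0  0  0]
  L: [ 2  2  1  1  0]
  T: [-2 -1 -2 -1 -1]
Echelon form has 3 nonzero rows (pivots: cp,α,a)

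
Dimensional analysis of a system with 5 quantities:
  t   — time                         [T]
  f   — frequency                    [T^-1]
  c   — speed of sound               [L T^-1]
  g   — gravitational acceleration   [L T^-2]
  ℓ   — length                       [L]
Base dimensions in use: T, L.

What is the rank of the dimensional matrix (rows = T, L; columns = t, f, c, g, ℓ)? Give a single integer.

Exponent matrix [T,L] × [t,f,c,g,ℓ]:
  T: [ 1 -1 -1 -2  0]
  L: [ 0  0  1  1  1]
Row reduction gives pivot columns t,c; rank = 2

2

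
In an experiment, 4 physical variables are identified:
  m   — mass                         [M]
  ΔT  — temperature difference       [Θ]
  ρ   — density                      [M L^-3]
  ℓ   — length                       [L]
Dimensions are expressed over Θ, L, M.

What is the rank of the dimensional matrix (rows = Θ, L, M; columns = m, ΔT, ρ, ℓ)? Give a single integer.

Dimensional matrix (Θ×L×M by m×ΔT×ρ×ℓ):
  Θ: [ 0  1  0  0]
  L: [ 0  0 -3  1]
  M: [ 1  0  1  0]
RREF → pivots at {m,ΔT,ρ} ⇒ r = 3

3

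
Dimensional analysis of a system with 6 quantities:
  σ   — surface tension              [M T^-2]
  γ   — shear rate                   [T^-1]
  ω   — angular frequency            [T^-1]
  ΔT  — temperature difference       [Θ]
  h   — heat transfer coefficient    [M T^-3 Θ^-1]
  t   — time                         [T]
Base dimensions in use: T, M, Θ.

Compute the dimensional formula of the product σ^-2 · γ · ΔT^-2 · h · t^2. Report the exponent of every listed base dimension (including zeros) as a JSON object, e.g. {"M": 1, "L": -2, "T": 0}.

{"T": 2, "M": -1, "Θ": -3}

Write exponents as rows T,M,Θ / cols σ,γ,ω,ΔT,h,t:
  T: [-2 -1 -1  0 -3  1]
  M: [ 1  0  0  0  1  0]
  Θ: [ 0  0  0  1 -1  0]
  [T]: (-2)·-2+(1)·-1+(-2)·0+(1)·-3+(2)·1 = 2
  [M]: (-2)·1+(1)·0+(-2)·0+(1)·1+(2)·0 = -1
  [Θ]: (-2)·0+(1)·0+(-2)·1+(1)·-1+(2)·0 = -3
⇒ T^2 M^-1 Θ^-3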